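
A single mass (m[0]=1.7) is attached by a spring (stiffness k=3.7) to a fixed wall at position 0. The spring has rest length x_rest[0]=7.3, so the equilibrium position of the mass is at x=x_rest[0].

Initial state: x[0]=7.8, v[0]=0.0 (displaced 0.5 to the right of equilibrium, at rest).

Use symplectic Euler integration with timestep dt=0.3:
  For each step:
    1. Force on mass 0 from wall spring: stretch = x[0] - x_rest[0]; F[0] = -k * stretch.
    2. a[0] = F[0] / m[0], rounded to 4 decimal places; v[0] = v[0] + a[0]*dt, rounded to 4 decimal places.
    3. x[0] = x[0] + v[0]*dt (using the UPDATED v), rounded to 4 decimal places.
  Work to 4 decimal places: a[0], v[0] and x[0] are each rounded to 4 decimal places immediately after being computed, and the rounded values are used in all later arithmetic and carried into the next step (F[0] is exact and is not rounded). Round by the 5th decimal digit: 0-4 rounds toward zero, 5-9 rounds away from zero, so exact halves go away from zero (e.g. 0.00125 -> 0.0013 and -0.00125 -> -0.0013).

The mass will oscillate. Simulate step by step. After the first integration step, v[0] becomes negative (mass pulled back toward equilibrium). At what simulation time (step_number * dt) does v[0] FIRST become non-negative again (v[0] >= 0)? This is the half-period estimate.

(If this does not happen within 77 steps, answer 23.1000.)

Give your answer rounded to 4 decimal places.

Answer: 2.4000

Derivation:
Step 0: x=[7.8000] v=[0.0000]
Step 1: x=[7.7021] v=[-0.3265]
Step 2: x=[7.5254] v=[-0.5891]
Step 3: x=[7.3045] v=[-0.7363]
Step 4: x=[7.0827] v=[-0.7392]
Step 5: x=[6.9035] v=[-0.5973]
Step 6: x=[6.8020] v=[-0.3384]
Step 7: x=[6.7980] v=[-0.0132]
Step 8: x=[6.8924] v=[0.3146]
First v>=0 after going negative at step 8, time=2.4000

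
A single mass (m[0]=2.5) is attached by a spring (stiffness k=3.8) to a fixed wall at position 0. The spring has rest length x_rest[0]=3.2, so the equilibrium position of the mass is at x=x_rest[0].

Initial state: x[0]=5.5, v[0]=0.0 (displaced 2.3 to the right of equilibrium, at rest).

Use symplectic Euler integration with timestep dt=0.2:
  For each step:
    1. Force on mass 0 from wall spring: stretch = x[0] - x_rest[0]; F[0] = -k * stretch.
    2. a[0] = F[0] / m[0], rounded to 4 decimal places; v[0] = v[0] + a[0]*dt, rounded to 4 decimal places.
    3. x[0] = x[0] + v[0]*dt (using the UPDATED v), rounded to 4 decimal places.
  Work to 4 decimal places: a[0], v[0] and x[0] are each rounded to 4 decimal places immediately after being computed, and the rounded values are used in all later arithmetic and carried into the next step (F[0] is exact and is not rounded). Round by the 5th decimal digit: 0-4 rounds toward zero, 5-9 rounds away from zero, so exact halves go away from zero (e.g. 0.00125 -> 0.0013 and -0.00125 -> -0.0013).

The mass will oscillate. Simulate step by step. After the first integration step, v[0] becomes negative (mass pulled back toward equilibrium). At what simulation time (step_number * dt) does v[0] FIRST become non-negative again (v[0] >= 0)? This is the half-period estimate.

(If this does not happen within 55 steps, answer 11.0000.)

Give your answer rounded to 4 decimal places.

Answer: 2.6000

Derivation:
Step 0: x=[5.5000] v=[0.0000]
Step 1: x=[5.3602] v=[-0.6992]
Step 2: x=[5.0890] v=[-1.3559]
Step 3: x=[4.7030] v=[-1.9302]
Step 4: x=[4.2256] v=[-2.3871]
Step 5: x=[3.6858] v=[-2.6989]
Step 6: x=[3.1165] v=[-2.8466]
Step 7: x=[2.5523] v=[-2.8212]
Step 8: x=[2.0274] v=[-2.6243]
Step 9: x=[1.5738] v=[-2.2678]
Step 10: x=[1.2191] v=[-1.7734]
Step 11: x=[0.9849] v=[-1.1712]
Step 12: x=[0.8853] v=[-0.4978]
Step 13: x=[0.9265] v=[0.2059]
First v>=0 after going negative at step 13, time=2.6000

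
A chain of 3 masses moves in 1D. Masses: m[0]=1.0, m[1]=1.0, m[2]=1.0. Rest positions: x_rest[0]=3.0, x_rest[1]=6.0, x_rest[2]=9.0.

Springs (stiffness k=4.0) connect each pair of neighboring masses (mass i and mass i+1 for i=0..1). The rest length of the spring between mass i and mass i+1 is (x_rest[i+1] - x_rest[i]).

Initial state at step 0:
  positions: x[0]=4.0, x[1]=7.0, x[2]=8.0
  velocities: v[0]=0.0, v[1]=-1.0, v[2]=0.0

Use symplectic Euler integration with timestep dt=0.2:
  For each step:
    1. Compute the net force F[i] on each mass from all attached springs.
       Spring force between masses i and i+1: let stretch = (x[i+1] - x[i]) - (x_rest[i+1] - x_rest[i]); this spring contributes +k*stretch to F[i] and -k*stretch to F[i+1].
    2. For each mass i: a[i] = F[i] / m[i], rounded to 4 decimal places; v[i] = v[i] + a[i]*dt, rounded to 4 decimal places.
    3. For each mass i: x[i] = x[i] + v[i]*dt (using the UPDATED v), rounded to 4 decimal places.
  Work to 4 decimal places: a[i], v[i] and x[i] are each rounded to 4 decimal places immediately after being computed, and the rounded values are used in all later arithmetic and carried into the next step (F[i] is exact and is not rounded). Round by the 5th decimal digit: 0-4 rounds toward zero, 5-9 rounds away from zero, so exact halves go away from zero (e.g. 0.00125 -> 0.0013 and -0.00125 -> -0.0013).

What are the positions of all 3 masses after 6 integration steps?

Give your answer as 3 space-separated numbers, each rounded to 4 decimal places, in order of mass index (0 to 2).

Answer: 1.9985 6.0358 9.7658

Derivation:
Step 0: x=[4.0000 7.0000 8.0000] v=[0.0000 -1.0000 0.0000]
Step 1: x=[4.0000 6.4800 8.3200] v=[0.0000 -2.6000 1.6000]
Step 2: x=[3.9168 5.8576 8.8256] v=[-0.4160 -3.1120 2.5280]
Step 3: x=[3.6641 5.3996 9.3363] v=[-1.2634 -2.2902 2.5536]
Step 4: x=[3.2091 5.2938 9.6971] v=[-2.2750 -0.5292 1.8042]
Step 5: x=[2.6077 5.5589 9.8334] v=[-3.0072 1.3257 0.6816]
Step 6: x=[1.9985 6.0358 9.7658] v=[-3.0462 2.3843 -0.3380]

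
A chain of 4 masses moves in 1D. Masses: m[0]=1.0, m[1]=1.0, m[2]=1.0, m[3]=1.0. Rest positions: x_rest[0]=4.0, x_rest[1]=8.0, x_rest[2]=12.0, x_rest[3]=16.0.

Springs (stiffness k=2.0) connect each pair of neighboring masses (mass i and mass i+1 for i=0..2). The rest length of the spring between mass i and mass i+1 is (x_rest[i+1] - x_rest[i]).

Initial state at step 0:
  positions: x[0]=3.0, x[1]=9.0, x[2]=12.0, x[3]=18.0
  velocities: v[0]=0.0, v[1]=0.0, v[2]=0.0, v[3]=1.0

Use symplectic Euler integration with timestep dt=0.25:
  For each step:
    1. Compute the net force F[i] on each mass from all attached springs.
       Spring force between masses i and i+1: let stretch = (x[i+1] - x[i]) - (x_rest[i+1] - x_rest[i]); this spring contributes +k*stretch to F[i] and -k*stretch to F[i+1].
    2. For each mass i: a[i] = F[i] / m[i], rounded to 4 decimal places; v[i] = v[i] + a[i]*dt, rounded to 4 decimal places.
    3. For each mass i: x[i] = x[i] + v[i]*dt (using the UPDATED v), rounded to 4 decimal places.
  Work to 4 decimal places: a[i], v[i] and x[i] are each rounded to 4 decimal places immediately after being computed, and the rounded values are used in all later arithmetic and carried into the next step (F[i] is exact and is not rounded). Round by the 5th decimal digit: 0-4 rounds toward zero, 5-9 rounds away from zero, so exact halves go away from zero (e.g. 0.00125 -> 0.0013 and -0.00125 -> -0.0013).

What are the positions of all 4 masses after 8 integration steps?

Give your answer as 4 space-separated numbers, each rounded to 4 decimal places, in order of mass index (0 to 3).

Answer: 5.0032 10.0370 12.1657 16.7946

Derivation:
Step 0: x=[3.0000 9.0000 12.0000 18.0000] v=[0.0000 0.0000 0.0000 1.0000]
Step 1: x=[3.2500 8.6250 12.3750 18.0000] v=[1.0000 -1.5000 1.5000 0.0000]
Step 2: x=[3.6719 8.0469 12.9844 17.7969] v=[1.6875 -2.3125 2.4375 -0.8125]
Step 3: x=[4.1407 7.5391 13.5782 17.4922] v=[1.8750 -2.0313 2.3750 -1.2188]
Step 4: x=[4.5343 7.3614 13.9063 17.1983] v=[1.5742 -0.7110 1.3125 -1.1758]
Step 5: x=[4.7813 7.6484 13.8278 16.9929] v=[0.9878 1.1479 -0.3140 -0.8218]
Step 6: x=[4.8867 8.3494 13.3725 16.8918] v=[0.4214 2.8041 -1.8212 -0.4044]
Step 7: x=[4.9249 9.2455 12.7292 16.8508] v=[0.1528 3.5843 -2.5731 -0.1641]
Step 8: x=[5.0032 10.0370 12.1657 16.7946] v=[0.3131 3.1659 -2.2542 -0.2249]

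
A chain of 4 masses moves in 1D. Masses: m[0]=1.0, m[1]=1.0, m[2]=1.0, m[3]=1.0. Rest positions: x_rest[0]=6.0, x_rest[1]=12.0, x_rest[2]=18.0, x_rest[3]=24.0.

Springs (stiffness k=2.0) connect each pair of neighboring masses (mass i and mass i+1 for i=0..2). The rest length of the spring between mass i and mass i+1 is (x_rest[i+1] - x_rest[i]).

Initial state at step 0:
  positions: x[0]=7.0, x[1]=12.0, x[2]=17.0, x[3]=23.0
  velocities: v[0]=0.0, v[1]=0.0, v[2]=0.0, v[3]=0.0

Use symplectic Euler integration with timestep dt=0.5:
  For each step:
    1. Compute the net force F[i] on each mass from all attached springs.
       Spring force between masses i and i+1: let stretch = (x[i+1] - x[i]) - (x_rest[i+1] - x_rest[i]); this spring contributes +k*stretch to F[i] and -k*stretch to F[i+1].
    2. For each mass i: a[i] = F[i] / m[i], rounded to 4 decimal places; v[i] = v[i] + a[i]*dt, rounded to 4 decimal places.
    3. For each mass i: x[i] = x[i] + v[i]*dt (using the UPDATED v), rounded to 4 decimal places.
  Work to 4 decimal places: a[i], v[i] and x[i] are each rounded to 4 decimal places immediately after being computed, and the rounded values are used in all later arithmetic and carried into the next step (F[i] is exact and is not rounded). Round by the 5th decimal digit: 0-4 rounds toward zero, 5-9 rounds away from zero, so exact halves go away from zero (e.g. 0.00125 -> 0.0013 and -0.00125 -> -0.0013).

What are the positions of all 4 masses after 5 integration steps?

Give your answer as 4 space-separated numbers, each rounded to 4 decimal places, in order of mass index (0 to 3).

Step 0: x=[7.0000 12.0000 17.0000 23.0000] v=[0.0000 0.0000 0.0000 0.0000]
Step 1: x=[6.5000 12.0000 17.5000 23.0000] v=[-1.0000 0.0000 1.0000 0.0000]
Step 2: x=[5.7500 12.0000 18.0000 23.2500] v=[-1.5000 0.0000 1.0000 0.5000]
Step 3: x=[5.1250 11.8750 18.1250 23.8750] v=[-1.2500 -0.2500 0.2500 1.2500]
Step 4: x=[4.8750 11.5000 18.0000 24.6250] v=[-0.5000 -0.7500 -0.2500 1.5000]
Step 5: x=[4.9375 11.0625 17.9375 25.0625] v=[0.1250 -0.8750 -0.1250 0.8750]

Answer: 4.9375 11.0625 17.9375 25.0625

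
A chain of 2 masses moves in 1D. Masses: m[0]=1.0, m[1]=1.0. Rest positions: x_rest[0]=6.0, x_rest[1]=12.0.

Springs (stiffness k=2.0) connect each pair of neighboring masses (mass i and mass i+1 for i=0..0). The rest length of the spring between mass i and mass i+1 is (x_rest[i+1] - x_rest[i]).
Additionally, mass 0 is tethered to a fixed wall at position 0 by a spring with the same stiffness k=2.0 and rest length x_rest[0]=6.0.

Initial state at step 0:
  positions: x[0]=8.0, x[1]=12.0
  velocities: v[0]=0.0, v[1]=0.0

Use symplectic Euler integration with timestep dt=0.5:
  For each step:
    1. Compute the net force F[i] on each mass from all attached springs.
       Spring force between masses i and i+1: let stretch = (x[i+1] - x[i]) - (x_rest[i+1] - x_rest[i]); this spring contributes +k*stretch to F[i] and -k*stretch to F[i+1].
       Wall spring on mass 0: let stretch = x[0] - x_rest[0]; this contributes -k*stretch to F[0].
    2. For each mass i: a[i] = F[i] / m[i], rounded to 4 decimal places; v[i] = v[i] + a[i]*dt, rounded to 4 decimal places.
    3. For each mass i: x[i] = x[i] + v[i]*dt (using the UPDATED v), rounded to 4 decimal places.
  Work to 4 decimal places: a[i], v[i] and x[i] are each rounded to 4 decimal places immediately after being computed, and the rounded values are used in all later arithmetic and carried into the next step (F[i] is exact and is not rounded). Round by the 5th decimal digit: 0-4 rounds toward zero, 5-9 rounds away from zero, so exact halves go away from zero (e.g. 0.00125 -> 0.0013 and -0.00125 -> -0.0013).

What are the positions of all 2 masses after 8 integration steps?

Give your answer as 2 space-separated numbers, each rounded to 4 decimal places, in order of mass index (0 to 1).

Step 0: x=[8.0000 12.0000] v=[0.0000 0.0000]
Step 1: x=[6.0000 13.0000] v=[-4.0000 2.0000]
Step 2: x=[4.5000 13.5000] v=[-3.0000 1.0000]
Step 3: x=[5.2500 12.5000] v=[1.5000 -2.0000]
Step 4: x=[7.0000 10.8750] v=[3.5000 -3.2500]
Step 5: x=[7.1875 10.3125] v=[0.3750 -1.1250]
Step 6: x=[5.3438 11.1875] v=[-3.6875 1.7500]
Step 7: x=[3.7500 12.1407] v=[-3.1876 1.9063]
Step 8: x=[4.4766 11.8985] v=[1.4531 -0.4844]

Answer: 4.4766 11.8985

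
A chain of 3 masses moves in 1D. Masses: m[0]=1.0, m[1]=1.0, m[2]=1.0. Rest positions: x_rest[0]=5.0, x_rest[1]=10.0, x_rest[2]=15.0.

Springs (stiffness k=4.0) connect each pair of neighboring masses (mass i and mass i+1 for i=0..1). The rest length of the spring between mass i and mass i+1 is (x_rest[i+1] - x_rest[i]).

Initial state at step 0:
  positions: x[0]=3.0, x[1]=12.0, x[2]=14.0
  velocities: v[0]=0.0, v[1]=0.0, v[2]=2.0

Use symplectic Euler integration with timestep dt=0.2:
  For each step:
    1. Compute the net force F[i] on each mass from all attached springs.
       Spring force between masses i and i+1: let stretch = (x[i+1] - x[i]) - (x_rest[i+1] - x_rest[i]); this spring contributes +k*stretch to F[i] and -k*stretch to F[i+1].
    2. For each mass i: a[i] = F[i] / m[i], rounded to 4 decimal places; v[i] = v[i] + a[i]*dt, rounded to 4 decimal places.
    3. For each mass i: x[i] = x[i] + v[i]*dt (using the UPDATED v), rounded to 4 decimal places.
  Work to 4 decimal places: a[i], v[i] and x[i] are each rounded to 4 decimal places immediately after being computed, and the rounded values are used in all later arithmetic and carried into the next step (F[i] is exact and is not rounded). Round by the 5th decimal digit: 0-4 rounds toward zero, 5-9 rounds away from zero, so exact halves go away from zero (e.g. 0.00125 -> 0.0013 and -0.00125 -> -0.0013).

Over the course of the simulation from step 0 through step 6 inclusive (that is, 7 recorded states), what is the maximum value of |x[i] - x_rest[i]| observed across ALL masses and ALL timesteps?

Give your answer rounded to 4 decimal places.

Step 0: x=[3.0000 12.0000 14.0000] v=[0.0000 0.0000 2.0000]
Step 1: x=[3.6400 10.8800 14.8800] v=[3.2000 -5.6000 4.4000]
Step 2: x=[4.6384 9.2416 15.9200] v=[4.9920 -8.1920 5.2000]
Step 3: x=[5.5733 7.9352 16.6915] v=[4.6746 -6.5318 3.8573]
Step 4: x=[6.0861 7.6519 16.8620] v=[2.5641 -1.4163 0.8523]
Step 5: x=[6.0494 8.5917 16.3588] v=[-0.1833 4.6991 -2.5158]
Step 6: x=[5.6195 10.3675 15.4129] v=[-2.1495 8.8789 -4.7295]
Max displacement = 2.3481

Answer: 2.3481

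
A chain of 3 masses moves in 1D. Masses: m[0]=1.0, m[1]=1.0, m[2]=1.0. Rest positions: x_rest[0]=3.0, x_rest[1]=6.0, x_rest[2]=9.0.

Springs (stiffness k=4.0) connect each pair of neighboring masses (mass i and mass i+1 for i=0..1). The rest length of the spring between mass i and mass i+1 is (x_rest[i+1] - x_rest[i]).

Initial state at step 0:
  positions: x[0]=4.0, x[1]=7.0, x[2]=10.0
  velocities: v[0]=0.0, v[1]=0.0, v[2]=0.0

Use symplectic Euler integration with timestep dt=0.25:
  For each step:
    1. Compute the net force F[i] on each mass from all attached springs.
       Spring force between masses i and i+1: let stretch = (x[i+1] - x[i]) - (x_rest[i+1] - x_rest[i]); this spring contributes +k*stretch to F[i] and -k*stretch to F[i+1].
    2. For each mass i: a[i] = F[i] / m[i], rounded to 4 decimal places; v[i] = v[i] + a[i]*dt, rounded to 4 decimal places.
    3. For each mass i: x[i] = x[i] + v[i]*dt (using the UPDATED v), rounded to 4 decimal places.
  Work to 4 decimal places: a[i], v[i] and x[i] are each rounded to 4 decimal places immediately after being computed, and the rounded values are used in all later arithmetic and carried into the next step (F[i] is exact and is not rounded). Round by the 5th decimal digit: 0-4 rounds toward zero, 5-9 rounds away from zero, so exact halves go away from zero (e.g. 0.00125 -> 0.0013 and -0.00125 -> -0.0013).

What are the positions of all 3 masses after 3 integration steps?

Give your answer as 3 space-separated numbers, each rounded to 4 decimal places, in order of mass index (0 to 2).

Answer: 4.0000 7.0000 10.0000

Derivation:
Step 0: x=[4.0000 7.0000 10.0000] v=[0.0000 0.0000 0.0000]
Step 1: x=[4.0000 7.0000 10.0000] v=[0.0000 0.0000 0.0000]
Step 2: x=[4.0000 7.0000 10.0000] v=[0.0000 0.0000 0.0000]
Step 3: x=[4.0000 7.0000 10.0000] v=[0.0000 0.0000 0.0000]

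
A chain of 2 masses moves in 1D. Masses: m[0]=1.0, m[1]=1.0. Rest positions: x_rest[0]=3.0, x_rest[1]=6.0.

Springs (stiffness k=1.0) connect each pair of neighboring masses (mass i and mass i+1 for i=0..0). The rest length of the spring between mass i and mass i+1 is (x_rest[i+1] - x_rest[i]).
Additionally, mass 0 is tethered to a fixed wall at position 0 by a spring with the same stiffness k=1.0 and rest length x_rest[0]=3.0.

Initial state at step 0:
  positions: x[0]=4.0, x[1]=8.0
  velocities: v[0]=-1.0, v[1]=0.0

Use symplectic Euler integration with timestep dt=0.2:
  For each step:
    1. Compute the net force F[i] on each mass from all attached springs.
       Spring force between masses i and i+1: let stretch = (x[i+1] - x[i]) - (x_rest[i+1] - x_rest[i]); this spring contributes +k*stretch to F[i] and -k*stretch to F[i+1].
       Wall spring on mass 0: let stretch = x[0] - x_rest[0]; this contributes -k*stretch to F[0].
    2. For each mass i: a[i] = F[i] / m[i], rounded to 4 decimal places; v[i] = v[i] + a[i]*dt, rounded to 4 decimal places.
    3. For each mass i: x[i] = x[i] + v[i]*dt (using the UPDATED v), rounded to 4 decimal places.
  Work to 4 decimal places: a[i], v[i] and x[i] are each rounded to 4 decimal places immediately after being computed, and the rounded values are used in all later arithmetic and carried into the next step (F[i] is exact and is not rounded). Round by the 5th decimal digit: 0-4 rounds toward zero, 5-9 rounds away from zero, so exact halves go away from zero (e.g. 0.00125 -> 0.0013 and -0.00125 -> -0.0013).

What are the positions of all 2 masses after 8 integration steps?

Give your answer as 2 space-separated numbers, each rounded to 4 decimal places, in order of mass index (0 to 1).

Answer: 3.1352 6.3813

Derivation:
Step 0: x=[4.0000 8.0000] v=[-1.0000 0.0000]
Step 1: x=[3.8000 7.9600] v=[-1.0000 -0.2000]
Step 2: x=[3.6144 7.8736] v=[-0.9280 -0.4320]
Step 3: x=[3.4546 7.7368] v=[-0.7990 -0.6838]
Step 4: x=[3.3279 7.5488] v=[-0.6335 -0.9402]
Step 5: x=[3.2369 7.3119] v=[-0.4549 -1.1844]
Step 6: x=[3.1794 7.0320] v=[-0.2873 -1.3994]
Step 7: x=[3.1489 6.7180] v=[-0.1527 -1.5699]
Step 8: x=[3.1352 6.3813] v=[-0.0687 -1.6837]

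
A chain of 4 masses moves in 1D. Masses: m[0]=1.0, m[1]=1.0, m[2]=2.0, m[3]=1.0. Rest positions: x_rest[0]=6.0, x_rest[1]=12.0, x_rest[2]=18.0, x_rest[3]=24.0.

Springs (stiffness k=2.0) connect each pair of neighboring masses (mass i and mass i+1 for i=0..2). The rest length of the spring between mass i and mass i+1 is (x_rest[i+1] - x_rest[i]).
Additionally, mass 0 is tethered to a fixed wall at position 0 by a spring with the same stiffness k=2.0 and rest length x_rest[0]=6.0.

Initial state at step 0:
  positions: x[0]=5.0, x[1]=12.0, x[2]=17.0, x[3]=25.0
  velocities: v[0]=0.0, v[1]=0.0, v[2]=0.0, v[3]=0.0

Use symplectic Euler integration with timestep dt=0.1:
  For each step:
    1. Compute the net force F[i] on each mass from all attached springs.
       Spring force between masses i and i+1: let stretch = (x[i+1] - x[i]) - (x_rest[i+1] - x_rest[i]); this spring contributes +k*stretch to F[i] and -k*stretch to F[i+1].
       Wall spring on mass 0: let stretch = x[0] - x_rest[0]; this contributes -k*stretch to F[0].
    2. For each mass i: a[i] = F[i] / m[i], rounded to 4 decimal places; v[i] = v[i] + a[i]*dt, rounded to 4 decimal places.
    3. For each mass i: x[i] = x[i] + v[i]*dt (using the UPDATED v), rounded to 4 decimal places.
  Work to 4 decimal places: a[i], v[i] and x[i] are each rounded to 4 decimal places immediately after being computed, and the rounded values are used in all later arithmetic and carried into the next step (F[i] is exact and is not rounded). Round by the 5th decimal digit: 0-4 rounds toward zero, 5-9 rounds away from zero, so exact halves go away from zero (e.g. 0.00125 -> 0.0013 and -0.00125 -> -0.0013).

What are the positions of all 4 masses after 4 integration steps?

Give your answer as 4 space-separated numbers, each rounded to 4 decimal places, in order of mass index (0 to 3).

Step 0: x=[5.0000 12.0000 17.0000 25.0000] v=[0.0000 0.0000 0.0000 0.0000]
Step 1: x=[5.0400 11.9600 17.0300 24.9600] v=[0.4000 -0.4000 0.3000 -0.4000]
Step 2: x=[5.1176 11.8830 17.0886 24.8814] v=[0.7760 -0.7700 0.5860 -0.7860]
Step 3: x=[5.2282 11.7748 17.1731 24.7669] v=[1.1056 -1.0820 0.8447 -1.1446]
Step 4: x=[5.3651 11.6436 17.2795 24.6206] v=[1.3693 -1.3117 1.0643 -1.4634]

Answer: 5.3651 11.6436 17.2795 24.6206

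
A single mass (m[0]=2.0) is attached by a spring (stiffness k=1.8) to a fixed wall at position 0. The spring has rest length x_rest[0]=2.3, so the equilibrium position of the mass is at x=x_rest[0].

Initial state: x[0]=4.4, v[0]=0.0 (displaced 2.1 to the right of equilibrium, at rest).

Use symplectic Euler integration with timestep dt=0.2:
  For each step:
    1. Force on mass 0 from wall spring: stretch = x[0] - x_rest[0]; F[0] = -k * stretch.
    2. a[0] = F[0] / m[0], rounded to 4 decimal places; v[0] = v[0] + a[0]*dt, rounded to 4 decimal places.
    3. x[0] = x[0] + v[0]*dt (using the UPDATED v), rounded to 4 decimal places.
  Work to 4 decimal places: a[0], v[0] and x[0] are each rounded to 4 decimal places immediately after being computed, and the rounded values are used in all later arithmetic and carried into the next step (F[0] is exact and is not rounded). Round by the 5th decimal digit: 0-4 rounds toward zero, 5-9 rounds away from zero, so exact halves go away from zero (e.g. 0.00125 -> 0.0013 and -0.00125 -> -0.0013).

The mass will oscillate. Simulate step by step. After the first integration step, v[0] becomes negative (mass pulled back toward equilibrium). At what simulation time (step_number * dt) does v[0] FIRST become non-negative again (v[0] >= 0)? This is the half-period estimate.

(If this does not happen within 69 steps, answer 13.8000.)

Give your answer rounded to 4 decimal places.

Answer: 3.4000

Derivation:
Step 0: x=[4.4000] v=[0.0000]
Step 1: x=[4.3244] v=[-0.3780]
Step 2: x=[4.1759] v=[-0.7424]
Step 3: x=[3.9599] v=[-1.0801]
Step 4: x=[3.6841] v=[-1.3789]
Step 5: x=[3.3585] v=[-1.6280]
Step 6: x=[2.9948] v=[-1.8185]
Step 7: x=[2.6061] v=[-1.9436]
Step 8: x=[2.2064] v=[-1.9987]
Step 9: x=[1.8100] v=[-1.9819]
Step 10: x=[1.4313] v=[-1.8937]
Step 11: x=[1.0838] v=[-1.7373]
Step 12: x=[0.7801] v=[-1.5184]
Step 13: x=[0.5311] v=[-1.2448]
Step 14: x=[0.3458] v=[-0.9264]
Step 15: x=[0.2309] v=[-0.5746]
Step 16: x=[0.1905] v=[-0.2022]
Step 17: x=[0.2260] v=[0.1775]
First v>=0 after going negative at step 17, time=3.4000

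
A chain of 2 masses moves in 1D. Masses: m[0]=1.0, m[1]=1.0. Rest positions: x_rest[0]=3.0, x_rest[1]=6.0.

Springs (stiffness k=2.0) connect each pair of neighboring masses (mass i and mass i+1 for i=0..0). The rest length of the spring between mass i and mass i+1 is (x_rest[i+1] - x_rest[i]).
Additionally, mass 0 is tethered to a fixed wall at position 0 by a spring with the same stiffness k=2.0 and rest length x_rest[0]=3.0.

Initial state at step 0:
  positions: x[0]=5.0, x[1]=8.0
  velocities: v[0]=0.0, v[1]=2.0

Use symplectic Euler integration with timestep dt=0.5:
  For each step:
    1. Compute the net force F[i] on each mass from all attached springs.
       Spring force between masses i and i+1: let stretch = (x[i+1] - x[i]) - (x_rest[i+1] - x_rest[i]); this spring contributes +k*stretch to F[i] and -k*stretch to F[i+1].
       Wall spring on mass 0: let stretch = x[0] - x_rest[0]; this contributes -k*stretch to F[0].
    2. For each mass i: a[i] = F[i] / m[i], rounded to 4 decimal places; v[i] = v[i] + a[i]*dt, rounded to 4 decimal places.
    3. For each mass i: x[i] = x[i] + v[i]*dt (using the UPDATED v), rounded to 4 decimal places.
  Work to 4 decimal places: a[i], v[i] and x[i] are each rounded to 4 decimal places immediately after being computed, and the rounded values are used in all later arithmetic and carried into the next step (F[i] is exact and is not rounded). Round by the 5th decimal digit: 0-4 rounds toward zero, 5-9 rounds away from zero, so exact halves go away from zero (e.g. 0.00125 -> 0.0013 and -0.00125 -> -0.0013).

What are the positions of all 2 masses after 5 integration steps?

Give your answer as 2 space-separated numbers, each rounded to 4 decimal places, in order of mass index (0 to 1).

Step 0: x=[5.0000 8.0000] v=[0.0000 2.0000]
Step 1: x=[4.0000 9.0000] v=[-2.0000 2.0000]
Step 2: x=[3.5000 9.0000] v=[-1.0000 0.0000]
Step 3: x=[4.0000 7.7500] v=[1.0000 -2.5000]
Step 4: x=[4.3750 6.1250] v=[0.7500 -3.2500]
Step 5: x=[3.4375 5.1250] v=[-1.8750 -2.0000]

Answer: 3.4375 5.1250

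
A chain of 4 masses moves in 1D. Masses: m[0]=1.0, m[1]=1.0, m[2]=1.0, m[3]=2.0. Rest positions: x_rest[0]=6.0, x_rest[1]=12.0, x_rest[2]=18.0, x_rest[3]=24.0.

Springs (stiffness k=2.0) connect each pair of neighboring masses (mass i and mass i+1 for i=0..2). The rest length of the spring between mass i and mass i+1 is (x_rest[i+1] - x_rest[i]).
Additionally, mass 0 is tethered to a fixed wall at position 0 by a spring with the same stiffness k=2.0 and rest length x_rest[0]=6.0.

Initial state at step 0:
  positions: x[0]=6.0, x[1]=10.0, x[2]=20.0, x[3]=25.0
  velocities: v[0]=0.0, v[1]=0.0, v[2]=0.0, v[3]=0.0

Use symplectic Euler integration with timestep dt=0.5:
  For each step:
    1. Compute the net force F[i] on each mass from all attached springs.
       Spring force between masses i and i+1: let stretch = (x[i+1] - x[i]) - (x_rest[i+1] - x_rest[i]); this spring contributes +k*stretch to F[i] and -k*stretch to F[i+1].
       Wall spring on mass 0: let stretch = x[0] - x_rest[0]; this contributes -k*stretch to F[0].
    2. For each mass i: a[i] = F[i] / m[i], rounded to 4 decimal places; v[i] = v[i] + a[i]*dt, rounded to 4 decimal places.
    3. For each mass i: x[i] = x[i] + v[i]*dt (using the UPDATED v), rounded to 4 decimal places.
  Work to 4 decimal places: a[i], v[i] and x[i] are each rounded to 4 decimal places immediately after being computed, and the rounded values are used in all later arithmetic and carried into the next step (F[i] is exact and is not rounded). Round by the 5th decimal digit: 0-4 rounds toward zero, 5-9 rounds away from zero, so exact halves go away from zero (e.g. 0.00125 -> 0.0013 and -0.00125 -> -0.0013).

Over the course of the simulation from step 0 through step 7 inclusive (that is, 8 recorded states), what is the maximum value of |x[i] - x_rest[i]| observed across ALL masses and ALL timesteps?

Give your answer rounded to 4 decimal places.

Step 0: x=[6.0000 10.0000 20.0000 25.0000] v=[0.0000 0.0000 0.0000 0.0000]
Step 1: x=[5.0000 13.0000 17.5000 25.2500] v=[-2.0000 6.0000 -5.0000 0.5000]
Step 2: x=[5.5000 14.2500 16.6250 25.0625] v=[1.0000 2.5000 -1.7500 -0.3750]
Step 3: x=[7.6250 12.3125 18.7813 24.2656] v=[4.2500 -3.8750 4.3125 -1.5938]
Step 4: x=[8.2813 11.2657 20.4453 23.5976] v=[1.3125 -2.0937 3.3280 -1.3360]
Step 5: x=[6.2891 13.3165 19.0957 23.6416] v=[-3.9844 4.1015 -2.6993 0.0879]
Step 6: x=[4.6661 14.7432 17.1294 24.0491] v=[-3.2461 2.8533 -3.9326 0.8150]
Step 7: x=[5.7486 12.3244 17.4299 24.2267] v=[2.1649 -4.8376 0.6009 0.3552]
Max displacement = 2.7432

Answer: 2.7432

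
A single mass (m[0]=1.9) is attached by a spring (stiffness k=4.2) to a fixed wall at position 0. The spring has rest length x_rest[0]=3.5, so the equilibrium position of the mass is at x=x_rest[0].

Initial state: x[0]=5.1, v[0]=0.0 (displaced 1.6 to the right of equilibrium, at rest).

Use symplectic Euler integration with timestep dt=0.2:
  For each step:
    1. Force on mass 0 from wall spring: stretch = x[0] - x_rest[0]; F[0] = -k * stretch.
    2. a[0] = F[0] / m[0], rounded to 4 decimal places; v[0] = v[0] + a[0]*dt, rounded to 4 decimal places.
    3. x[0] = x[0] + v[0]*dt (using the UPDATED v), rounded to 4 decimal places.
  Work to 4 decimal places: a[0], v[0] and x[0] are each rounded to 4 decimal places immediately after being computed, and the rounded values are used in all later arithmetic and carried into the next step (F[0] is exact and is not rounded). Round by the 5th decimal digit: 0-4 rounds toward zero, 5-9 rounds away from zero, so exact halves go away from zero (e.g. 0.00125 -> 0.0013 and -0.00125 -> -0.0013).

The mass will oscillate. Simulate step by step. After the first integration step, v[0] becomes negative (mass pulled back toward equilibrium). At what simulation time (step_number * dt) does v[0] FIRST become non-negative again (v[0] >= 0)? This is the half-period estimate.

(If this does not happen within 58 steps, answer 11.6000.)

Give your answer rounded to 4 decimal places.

Step 0: x=[5.1000] v=[0.0000]
Step 1: x=[4.9585] v=[-0.7074]
Step 2: x=[4.6881] v=[-1.3522]
Step 3: x=[4.3126] v=[-1.8775]
Step 4: x=[3.8652] v=[-2.2368]
Step 5: x=[3.3855] v=[-2.3983]
Step 6: x=[2.9160] v=[-2.3477]
Step 7: x=[2.4981] v=[-2.0895]
Step 8: x=[2.1688] v=[-1.6466]
Step 9: x=[1.9572] v=[-1.0581]
Step 10: x=[1.8820] v=[-0.3760]
Step 11: x=[1.9499] v=[0.3393]
First v>=0 after going negative at step 11, time=2.2000

Answer: 2.2000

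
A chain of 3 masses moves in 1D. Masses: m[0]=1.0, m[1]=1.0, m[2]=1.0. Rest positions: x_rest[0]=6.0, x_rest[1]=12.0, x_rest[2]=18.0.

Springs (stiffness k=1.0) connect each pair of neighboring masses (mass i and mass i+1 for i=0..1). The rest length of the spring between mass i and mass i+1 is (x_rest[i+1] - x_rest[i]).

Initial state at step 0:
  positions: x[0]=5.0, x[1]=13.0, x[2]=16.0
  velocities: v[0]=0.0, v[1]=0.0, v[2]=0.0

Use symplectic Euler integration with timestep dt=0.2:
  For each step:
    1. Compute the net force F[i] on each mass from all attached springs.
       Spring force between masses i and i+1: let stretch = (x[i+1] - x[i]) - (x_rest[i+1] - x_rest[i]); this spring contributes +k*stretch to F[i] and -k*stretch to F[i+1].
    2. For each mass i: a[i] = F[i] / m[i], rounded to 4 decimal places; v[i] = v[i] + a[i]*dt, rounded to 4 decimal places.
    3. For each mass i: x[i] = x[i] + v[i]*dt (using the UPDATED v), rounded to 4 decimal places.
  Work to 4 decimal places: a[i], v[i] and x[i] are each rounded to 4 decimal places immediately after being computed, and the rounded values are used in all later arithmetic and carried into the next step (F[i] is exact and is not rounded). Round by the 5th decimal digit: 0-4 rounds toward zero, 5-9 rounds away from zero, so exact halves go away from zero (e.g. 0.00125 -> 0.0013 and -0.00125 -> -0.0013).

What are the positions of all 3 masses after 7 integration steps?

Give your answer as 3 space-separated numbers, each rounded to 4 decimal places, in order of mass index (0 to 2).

Step 0: x=[5.0000 13.0000 16.0000] v=[0.0000 0.0000 0.0000]
Step 1: x=[5.0800 12.8000 16.1200] v=[0.4000 -1.0000 0.6000]
Step 2: x=[5.2288 12.4240 16.3472] v=[0.7440 -1.8800 1.1360]
Step 3: x=[5.4254 11.9171 16.6575] v=[0.9830 -2.5344 1.5514]
Step 4: x=[5.6417 11.3402 17.0182] v=[1.0813 -2.8847 1.8033]
Step 5: x=[5.8459 10.7624 17.3917] v=[1.0210 -2.8888 1.8677]
Step 6: x=[6.0068 10.2532 17.7401] v=[0.8043 -2.5462 1.7418]
Step 7: x=[6.0975 9.8736 18.0290] v=[0.4536 -1.8981 1.4444]

Answer: 6.0975 9.8736 18.0290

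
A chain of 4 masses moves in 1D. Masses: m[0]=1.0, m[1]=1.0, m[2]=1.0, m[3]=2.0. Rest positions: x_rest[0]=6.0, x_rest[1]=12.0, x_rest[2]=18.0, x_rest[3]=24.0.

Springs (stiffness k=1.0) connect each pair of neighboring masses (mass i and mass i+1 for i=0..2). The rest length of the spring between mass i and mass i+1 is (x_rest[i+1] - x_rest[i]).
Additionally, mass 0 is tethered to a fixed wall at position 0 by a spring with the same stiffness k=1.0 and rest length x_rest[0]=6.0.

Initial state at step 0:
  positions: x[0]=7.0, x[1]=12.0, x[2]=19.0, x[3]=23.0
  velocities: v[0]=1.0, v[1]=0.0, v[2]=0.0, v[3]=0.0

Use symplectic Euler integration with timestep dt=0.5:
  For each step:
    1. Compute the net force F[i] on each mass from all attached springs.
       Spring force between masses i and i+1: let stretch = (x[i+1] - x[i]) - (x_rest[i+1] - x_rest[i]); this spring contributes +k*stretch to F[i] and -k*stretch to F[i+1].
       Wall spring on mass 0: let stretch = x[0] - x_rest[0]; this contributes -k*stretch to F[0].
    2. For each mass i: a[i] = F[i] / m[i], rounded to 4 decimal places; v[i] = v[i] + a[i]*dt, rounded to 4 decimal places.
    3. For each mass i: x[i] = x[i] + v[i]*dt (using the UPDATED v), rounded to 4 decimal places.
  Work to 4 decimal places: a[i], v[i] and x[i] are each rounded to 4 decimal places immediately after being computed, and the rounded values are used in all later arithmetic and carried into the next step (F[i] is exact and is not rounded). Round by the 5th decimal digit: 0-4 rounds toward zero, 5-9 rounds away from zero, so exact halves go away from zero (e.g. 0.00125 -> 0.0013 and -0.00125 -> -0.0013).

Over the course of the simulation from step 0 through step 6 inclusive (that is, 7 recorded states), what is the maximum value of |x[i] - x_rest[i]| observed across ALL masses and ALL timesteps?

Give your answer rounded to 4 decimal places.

Step 0: x=[7.0000 12.0000 19.0000 23.0000] v=[1.0000 0.0000 0.0000 0.0000]
Step 1: x=[7.0000 12.5000 18.2500 23.2500] v=[0.0000 1.0000 -1.5000 0.5000]
Step 2: x=[6.6250 13.0625 17.3125 23.6250] v=[-0.7500 1.1250 -1.8750 0.7500]
Step 3: x=[6.2031 13.0782 16.8906 23.9610] v=[-0.8438 0.0313 -0.8438 0.6719]
Step 4: x=[5.9492 12.3282 17.2832 24.1632] v=[-0.5078 -1.5001 0.7852 0.4043]
Step 5: x=[5.8028 11.2222 18.1571 24.2554] v=[-0.2929 -2.2121 1.7477 0.1843]
Step 6: x=[5.5605 10.4950 18.8218 24.3353] v=[-0.4846 -1.4544 1.3294 0.1597]
Max displacement = 1.5050

Answer: 1.5050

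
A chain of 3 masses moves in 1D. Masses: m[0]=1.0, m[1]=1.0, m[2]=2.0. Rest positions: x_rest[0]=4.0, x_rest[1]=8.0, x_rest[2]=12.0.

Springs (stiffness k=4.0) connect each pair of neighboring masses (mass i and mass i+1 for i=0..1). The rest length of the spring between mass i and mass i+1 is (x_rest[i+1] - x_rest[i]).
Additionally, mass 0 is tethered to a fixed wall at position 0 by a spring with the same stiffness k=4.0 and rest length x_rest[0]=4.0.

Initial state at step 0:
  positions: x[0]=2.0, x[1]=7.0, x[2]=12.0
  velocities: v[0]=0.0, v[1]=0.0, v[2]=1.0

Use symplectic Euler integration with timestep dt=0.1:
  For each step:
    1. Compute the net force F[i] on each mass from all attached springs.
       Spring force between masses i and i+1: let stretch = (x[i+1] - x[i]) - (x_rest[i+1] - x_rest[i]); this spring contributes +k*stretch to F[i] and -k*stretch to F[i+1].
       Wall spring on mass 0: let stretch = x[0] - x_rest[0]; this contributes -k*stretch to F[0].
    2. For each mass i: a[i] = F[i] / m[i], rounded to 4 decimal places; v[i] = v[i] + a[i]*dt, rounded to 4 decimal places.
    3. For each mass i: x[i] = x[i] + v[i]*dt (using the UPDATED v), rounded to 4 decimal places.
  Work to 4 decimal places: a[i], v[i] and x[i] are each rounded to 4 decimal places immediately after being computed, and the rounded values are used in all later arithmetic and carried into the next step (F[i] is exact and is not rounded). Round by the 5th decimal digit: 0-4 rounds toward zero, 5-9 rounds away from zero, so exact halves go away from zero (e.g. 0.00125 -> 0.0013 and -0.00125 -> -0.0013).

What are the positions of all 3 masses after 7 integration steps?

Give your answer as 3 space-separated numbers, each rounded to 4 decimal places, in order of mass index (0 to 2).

Answer: 4.3462 7.5529 12.1050

Derivation:
Step 0: x=[2.0000 7.0000 12.0000] v=[0.0000 0.0000 1.0000]
Step 1: x=[2.1200 7.0000 12.0800] v=[1.2000 0.0000 0.8000]
Step 2: x=[2.3504 7.0080 12.1384] v=[2.3040 0.0800 0.5840]
Step 3: x=[2.6731 7.0349 12.1742] v=[3.2269 0.2691 0.3579]
Step 4: x=[3.0633 7.0929 12.1872] v=[3.9024 0.5801 0.1300]
Step 5: x=[3.4922 7.1935 12.1783] v=[4.2889 1.0060 -0.0889]
Step 6: x=[3.9295 7.3454 12.1497] v=[4.3725 1.5194 -0.2859]
Step 7: x=[4.3462 7.5529 12.1050] v=[4.1671 2.0748 -0.4468]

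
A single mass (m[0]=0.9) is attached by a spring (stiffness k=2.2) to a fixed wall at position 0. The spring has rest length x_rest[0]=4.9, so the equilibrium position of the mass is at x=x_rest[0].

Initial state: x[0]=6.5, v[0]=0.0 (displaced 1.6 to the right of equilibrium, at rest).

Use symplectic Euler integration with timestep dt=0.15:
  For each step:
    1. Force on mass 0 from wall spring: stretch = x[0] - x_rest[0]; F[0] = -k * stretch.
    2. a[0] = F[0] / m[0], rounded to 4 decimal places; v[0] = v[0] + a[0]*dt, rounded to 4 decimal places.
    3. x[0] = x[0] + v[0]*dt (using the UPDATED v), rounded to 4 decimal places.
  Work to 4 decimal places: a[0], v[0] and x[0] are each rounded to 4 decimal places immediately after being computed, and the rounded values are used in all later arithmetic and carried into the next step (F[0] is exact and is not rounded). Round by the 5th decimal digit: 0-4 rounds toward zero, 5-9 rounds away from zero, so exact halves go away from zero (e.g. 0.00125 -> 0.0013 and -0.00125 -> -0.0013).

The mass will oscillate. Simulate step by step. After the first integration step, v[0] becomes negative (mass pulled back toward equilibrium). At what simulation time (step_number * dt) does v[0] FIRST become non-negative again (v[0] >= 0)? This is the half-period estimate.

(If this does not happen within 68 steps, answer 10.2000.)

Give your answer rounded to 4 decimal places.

Answer: 2.1000

Derivation:
Step 0: x=[6.5000] v=[0.0000]
Step 1: x=[6.4120] v=[-0.5867]
Step 2: x=[6.2408] v=[-1.1411]
Step 3: x=[5.9959] v=[-1.6327]
Step 4: x=[5.6907] v=[-2.0345]
Step 5: x=[5.3420] v=[-2.3244]
Step 6: x=[4.9690] v=[-2.4865]
Step 7: x=[4.5922] v=[-2.5118]
Step 8: x=[4.2324] v=[-2.3989]
Step 9: x=[3.9093] v=[-2.1541]
Step 10: x=[3.6407] v=[-1.7908]
Step 11: x=[3.4413] v=[-1.3291]
Step 12: x=[3.3222] v=[-0.7942]
Step 13: x=[3.2898] v=[-0.2157]
Step 14: x=[3.3460] v=[0.3747]
First v>=0 after going negative at step 14, time=2.1000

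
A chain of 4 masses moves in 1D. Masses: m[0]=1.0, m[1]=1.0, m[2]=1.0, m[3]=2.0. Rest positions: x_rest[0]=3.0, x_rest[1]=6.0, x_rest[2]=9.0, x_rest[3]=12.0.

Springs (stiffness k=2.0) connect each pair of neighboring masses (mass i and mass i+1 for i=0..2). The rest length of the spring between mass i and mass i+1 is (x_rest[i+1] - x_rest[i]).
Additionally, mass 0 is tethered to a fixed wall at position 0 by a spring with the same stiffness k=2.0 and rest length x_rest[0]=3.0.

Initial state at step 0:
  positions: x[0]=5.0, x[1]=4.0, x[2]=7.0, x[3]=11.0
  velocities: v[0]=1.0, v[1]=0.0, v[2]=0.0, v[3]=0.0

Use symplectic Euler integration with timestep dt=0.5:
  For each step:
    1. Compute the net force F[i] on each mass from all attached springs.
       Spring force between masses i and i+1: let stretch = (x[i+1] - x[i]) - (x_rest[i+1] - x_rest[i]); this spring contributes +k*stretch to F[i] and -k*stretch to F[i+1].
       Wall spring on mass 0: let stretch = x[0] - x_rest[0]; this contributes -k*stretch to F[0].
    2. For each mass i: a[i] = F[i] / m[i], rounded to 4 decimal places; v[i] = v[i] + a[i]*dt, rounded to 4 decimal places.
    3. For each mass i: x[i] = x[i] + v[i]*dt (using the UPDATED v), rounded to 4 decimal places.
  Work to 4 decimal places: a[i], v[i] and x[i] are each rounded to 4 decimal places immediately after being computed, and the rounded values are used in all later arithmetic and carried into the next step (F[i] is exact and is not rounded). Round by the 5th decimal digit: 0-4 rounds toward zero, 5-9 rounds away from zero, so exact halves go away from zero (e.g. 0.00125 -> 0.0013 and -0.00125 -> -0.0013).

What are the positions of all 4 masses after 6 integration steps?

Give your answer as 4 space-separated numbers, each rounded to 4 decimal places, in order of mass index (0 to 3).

Answer: 3.4278 6.7023 6.5075 12.6132

Derivation:
Step 0: x=[5.0000 4.0000 7.0000 11.0000] v=[1.0000 0.0000 0.0000 0.0000]
Step 1: x=[2.5000 6.0000 7.5000 10.7500] v=[-5.0000 4.0000 1.0000 -0.5000]
Step 2: x=[0.5000 7.0000 8.8750 10.4375] v=[-4.0000 2.0000 2.7500 -0.6250]
Step 3: x=[1.5000 5.6875 10.0938 10.4844] v=[2.0000 -2.6250 2.4375 0.0938]
Step 4: x=[3.8438 4.4844 9.3047 11.1837] v=[4.6875 -2.4062 -1.5782 1.3985]
Step 5: x=[4.5860 5.3712 7.0450 12.1632] v=[1.4843 1.7735 -4.5195 1.9590]
Step 6: x=[3.4278 6.7023 6.5075 12.6132] v=[-2.3165 2.6621 -1.0751 0.8999]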